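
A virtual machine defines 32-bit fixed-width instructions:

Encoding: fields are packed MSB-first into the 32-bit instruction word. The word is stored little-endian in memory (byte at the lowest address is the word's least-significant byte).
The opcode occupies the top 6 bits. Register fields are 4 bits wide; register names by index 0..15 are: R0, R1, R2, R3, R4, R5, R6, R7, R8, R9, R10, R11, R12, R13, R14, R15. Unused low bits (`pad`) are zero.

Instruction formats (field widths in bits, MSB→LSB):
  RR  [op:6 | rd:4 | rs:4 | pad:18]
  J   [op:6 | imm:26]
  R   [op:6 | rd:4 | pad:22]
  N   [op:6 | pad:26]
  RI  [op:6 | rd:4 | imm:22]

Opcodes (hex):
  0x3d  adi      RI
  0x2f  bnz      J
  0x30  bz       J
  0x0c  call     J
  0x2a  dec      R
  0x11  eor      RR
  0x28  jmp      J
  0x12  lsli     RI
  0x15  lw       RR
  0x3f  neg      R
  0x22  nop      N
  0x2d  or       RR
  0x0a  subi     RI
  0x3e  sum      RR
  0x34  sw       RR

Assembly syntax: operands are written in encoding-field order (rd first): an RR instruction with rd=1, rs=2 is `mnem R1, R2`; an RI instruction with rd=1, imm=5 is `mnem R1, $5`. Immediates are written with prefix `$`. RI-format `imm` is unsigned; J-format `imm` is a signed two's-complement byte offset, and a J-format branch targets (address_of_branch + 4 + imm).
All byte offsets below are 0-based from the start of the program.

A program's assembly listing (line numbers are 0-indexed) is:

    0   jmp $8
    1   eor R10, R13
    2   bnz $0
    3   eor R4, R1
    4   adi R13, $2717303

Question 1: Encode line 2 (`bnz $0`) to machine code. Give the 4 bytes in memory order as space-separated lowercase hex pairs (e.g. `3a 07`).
00 00 00 bc

line 2 (bnz): pack op=0x2f:6|imm=0:26 = 0xbc000000; little→ 00 00 00 bc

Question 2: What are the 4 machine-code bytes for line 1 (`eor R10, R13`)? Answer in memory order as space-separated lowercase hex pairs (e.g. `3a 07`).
00 00 b4 46

L1: eor op=0x11:6|rd=10:4|rs=13:4|pad=0:18 ⇒ 0x46b40000 ⇒ little 00 00 b4 46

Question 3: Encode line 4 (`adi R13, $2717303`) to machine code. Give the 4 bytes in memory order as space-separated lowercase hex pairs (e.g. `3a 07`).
77 76 69 f7

4. adi fields op=0x3d:6|rd=13:4|imm=2717303:22 → word f7697677h → 77 76 69 f7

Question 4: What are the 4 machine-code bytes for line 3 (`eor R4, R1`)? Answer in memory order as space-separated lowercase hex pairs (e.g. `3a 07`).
L3: eor op=0x11:6|rd=4:4|rs=1:4|pad=0:18 ⇒ 0x45040000 ⇒ little 00 00 04 45

00 00 04 45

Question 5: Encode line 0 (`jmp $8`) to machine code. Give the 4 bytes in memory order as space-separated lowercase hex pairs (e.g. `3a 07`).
08 00 00 a0

line 0 (jmp): pack op=0x28:6|imm=8:26 = 0xa0000008; little→ 08 00 00 a0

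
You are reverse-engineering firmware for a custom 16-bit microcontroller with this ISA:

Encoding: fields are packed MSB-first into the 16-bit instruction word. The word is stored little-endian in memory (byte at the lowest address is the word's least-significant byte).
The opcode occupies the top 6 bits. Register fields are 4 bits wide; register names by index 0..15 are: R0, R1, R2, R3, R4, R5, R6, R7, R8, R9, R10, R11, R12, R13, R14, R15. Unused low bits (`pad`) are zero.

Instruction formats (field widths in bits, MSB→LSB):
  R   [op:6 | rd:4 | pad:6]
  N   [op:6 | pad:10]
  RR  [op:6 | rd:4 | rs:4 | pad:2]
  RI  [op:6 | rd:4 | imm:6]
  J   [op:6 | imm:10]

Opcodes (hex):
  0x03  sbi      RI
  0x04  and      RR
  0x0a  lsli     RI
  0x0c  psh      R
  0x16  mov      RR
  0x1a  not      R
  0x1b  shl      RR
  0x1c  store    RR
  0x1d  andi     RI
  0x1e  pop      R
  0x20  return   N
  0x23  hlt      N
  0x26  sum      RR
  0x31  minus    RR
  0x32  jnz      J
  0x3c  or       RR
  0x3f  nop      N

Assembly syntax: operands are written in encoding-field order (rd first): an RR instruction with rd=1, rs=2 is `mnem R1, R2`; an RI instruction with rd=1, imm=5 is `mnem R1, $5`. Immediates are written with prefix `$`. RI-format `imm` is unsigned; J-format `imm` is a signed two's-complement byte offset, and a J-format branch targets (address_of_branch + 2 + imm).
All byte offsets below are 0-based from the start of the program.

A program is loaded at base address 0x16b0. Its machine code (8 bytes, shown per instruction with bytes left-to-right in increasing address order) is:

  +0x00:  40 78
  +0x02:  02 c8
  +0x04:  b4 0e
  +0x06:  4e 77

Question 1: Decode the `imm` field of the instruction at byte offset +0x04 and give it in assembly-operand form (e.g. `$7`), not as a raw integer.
$52

@+04  little-endian(b4 0e) = 0x0eb4
  top 6b → 0x3 → sbi [RI]
  [9:6] rd=10 = R10
  [5:0] imm=52 = $52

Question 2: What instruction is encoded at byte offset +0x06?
andi R13, $14

[06] 4e 77 → 0x774e
  opcode bits[15:10]=0x1d: andi/RI
  rd@[9:6]=0xd ⇒ R13
  imm@[5:0]=0xe ⇒ $14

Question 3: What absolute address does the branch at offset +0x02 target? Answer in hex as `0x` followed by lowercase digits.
off 0x02: read 02 c8 as little → 0xc802
  op=0xc802>>10=0x32 ⇒ jnz (J)
  imm: (w>>0)&0x3ff=0x2 → $2
  target = base 0x16b0 + off 0x02 + 2 + imm 2 = 0x16b6

0x16b6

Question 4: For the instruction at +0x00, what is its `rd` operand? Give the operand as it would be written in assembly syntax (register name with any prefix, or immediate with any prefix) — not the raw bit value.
[00] 40 78 → 0x7840
  op=0x7840>>10=0x1e ⇒ pop (R)
  [9:6] rd=1 = R1

R1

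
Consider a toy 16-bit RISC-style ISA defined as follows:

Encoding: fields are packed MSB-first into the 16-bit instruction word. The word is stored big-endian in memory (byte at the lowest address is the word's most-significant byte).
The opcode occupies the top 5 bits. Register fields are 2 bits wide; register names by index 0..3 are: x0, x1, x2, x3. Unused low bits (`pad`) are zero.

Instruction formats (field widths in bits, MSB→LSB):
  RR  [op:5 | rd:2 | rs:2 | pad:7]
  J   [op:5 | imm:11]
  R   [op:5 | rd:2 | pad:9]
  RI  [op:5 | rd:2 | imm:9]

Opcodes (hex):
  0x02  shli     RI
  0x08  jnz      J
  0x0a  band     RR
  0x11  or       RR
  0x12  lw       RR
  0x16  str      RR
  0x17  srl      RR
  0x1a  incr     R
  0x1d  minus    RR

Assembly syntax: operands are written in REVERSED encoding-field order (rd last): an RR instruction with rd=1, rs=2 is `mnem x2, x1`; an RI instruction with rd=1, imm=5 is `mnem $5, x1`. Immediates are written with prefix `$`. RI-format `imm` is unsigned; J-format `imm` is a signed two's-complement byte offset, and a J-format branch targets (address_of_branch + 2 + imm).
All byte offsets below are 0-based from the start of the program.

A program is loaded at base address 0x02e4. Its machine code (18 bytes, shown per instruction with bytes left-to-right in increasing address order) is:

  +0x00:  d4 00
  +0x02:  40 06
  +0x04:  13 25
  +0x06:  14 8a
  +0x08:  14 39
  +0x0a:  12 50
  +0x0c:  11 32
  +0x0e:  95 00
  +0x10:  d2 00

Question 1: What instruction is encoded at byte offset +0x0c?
shli $306, x0

[0c] 11 32 → 0x1132
  opcode bits[15:11]=0x2: shli/RI
  rd: (w>>9)&0x3=0x0 → x0
  imm: (w>>0)&0x1ff=0x132 → $306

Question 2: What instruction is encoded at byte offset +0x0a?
shli $80, x1

+0x0a: 12 50 ⇒ word 0x1250 (big)
  op=0x1250>>11=0x2 ⇒ shli (RI)
  rd@[10:9]=0x1 ⇒ x1
  imm@[8:0]=0x50 ⇒ $80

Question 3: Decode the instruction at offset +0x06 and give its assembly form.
@+06  big-endian(14 8a) = 0x148a
  opcode bits[15:11]=0x2: shli/RI
  rd: (w>>9)&0x3=0x2 → x2
  imm: (w>>0)&0x1ff=0x8a → $138

shli $138, x2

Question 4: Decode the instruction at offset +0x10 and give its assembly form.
incr x1

[10] d2 00 → 0xd200
  op=0xd200>>11=0x1a ⇒ incr (R)
  rd@[10:9]=0x1 ⇒ x1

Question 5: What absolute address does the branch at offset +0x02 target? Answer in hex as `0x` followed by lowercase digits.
+0x02: 40 06 ⇒ word 0x4006 (big)
  opcode bits[15:11]=0x8: jnz/J
  imm: (w>>0)&0x7ff=0x6 → $6
  target = base 0x02e4 + off 0x02 + 2 + imm 6 = 0x02ee

0x02ee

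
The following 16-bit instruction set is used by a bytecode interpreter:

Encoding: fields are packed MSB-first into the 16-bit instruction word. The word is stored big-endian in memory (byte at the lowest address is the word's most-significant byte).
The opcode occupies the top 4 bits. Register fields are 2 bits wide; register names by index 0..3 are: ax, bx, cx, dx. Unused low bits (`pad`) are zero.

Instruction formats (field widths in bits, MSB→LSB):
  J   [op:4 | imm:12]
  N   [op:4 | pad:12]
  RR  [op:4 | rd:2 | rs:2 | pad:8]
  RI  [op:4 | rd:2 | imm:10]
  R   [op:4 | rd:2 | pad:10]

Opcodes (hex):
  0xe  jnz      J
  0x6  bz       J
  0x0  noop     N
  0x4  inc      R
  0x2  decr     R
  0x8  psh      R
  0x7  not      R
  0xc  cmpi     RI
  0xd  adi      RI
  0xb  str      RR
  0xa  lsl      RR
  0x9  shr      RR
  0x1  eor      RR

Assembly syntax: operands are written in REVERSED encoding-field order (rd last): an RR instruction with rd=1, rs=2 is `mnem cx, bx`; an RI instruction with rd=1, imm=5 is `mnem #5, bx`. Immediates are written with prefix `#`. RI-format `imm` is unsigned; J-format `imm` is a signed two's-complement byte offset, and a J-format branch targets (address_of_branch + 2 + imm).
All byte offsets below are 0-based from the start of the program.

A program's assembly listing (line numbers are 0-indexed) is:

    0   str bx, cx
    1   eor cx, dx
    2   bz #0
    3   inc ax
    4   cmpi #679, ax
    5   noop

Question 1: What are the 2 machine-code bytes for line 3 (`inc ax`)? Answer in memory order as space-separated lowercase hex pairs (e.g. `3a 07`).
40 00

line 3 (inc): pack op=0x4:4|rd=0:2|pad=0:10 = 0x4000; big→ 40 00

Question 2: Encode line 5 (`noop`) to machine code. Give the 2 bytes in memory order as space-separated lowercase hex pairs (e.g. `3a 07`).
00 00

L5: noop op=0x0:4|pad=0:12 ⇒ 0x0000 ⇒ big 00 00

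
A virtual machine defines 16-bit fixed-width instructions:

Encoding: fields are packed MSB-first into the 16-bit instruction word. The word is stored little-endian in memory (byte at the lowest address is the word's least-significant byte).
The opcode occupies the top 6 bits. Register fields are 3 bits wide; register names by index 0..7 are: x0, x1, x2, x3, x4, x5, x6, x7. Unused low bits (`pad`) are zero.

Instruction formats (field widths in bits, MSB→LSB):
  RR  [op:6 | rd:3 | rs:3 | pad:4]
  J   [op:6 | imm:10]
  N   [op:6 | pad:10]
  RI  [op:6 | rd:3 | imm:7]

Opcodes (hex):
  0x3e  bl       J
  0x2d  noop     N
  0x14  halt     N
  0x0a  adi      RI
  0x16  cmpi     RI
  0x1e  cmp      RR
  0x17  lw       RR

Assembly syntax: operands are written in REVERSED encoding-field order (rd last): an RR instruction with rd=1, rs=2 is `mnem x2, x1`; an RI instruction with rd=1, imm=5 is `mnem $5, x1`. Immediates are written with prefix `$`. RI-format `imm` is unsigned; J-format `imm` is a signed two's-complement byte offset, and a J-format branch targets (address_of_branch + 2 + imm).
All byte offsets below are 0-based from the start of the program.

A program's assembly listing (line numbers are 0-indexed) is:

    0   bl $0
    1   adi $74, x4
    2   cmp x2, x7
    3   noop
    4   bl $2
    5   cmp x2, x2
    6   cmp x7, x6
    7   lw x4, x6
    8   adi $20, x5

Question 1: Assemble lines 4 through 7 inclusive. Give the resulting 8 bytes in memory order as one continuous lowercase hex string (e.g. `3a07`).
02f82079707b405f

line 4 (bl): pack op=0x3e:6|imm=2:10 = 0xf802; little→ 02 f8
line 5 (cmp): pack op=0x1e:6|rd=2:3|rs=2:3|pad=0:4 = 0x7920; little→ 20 79
line 6 (cmp): pack op=0x1e:6|rd=6:3|rs=7:3|pad=0:4 = 0x7b70; little→ 70 7b
line 7 (lw): pack op=0x17:6|rd=6:3|rs=4:3|pad=0:4 = 0x5f40; little→ 40 5f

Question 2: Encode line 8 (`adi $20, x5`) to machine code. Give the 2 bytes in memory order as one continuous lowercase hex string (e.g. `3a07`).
8. adi fields op=0xa:6|rd=5:3|imm=20:7 → word 2a94h → 94 2a

942a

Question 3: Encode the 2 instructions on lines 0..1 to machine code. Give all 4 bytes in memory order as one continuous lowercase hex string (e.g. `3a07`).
00f84a2a

line 0 (bl): pack op=0x3e:6|imm=0:10 = 0xf800; little→ 00 f8
line 1 (adi): pack op=0xa:6|rd=4:3|imm=74:7 = 0x2a4a; little→ 4a 2a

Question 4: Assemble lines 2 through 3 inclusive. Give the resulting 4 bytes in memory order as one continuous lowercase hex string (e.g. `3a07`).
a07b00b4

L2: cmp op=0x1e:6|rd=7:3|rs=2:3|pad=0:4 ⇒ 0x7ba0 ⇒ little a0 7b
L3: noop op=0x2d:6|pad=0:10 ⇒ 0xb400 ⇒ little 00 b4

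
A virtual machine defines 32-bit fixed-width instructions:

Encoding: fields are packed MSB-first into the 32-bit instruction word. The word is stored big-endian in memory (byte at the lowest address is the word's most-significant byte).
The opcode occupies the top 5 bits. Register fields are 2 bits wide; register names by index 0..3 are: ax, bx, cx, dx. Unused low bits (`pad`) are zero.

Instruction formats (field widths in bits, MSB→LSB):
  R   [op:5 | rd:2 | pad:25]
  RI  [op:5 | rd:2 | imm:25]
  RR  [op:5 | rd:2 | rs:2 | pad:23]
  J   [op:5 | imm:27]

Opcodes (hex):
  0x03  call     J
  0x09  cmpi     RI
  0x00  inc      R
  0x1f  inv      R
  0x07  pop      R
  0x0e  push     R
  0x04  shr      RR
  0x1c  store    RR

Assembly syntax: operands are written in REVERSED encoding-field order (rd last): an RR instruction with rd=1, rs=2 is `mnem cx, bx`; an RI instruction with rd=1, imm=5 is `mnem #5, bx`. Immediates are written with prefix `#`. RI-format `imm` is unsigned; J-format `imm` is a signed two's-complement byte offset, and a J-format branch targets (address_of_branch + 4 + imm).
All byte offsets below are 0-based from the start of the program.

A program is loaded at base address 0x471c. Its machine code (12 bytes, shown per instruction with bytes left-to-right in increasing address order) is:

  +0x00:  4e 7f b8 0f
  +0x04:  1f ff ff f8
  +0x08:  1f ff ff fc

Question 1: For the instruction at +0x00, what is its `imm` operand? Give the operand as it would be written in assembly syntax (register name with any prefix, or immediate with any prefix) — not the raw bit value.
#8370191

off 0x00: read 4e 7f b8 0f as big → 0x4e7fb80f
  op=0x4e7fb80f>>27=0x9 ⇒ cmpi (RI)
  rd@[26:25]=0x3 ⇒ dx
  imm@[24:0]=0x7fb80f ⇒ #8370191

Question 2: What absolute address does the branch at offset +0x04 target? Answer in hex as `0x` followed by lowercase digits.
off 0x04: read 1f ff ff f8 as big → 0x1ffffff8
  top 5b → 0x3 → call [J]
  imm@[26:0]=0x7fffff8 (s27→-8) ⇒ #-8
  target = base 0x471c + off 0x04 + 4 + imm -8 = 0x471c

0x471c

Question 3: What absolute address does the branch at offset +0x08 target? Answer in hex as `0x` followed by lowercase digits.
off 0x08: read 1f ff ff fc as big → 0x1ffffffc
  top 5b → 0x3 → call [J]
  [26:0] imm=134217724 (s27→-4) = #-4
  target = base 0x471c + off 0x08 + 4 + imm -4 = 0x4724

0x4724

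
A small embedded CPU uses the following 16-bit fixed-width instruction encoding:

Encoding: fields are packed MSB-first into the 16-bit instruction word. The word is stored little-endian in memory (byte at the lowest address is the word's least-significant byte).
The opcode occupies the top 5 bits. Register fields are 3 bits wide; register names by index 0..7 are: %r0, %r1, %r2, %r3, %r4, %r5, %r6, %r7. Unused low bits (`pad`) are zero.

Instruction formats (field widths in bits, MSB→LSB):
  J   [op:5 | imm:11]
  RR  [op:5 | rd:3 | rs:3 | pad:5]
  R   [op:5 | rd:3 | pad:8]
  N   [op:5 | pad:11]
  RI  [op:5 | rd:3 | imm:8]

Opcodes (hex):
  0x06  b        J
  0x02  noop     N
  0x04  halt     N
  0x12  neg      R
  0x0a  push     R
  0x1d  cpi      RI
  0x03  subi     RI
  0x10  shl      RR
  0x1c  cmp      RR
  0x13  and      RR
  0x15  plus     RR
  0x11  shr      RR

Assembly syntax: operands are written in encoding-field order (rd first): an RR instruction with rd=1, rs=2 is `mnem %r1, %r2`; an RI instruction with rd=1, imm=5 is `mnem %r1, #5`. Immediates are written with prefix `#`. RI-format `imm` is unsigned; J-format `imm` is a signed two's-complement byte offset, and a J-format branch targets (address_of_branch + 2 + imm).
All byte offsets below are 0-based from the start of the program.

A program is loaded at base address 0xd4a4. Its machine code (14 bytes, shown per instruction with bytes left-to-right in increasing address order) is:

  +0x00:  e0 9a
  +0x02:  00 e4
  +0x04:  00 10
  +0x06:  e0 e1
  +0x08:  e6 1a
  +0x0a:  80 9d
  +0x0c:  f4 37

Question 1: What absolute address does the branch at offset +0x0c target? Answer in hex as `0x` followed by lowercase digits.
@+0c  little-endian(f4 37) = 0x37f4
  top 5b → 0x6 → b [J]
  [10:0] imm=2036 (s11→-12) = #-12
  target = base 0xd4a4 + off 0x0c + 2 + imm -12 = 0xd4a6

0xd4a6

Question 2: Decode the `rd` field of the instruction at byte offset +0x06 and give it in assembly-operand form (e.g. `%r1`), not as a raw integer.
[06] e0 e1 → 0xe1e0
  top 5b → 0x1c → cmp [RR]
  [10:8] rd=1 = %r1
  [7:5] rs=7 = %r7

%r1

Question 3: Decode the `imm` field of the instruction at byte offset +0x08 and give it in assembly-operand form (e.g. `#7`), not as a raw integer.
#230

[08] e6 1a → 0x1ae6
  opcode bits[15:11]=0x3: subi/RI
  rd@[10:8]=0x2 ⇒ %r2
  imm@[7:0]=0xe6 ⇒ #230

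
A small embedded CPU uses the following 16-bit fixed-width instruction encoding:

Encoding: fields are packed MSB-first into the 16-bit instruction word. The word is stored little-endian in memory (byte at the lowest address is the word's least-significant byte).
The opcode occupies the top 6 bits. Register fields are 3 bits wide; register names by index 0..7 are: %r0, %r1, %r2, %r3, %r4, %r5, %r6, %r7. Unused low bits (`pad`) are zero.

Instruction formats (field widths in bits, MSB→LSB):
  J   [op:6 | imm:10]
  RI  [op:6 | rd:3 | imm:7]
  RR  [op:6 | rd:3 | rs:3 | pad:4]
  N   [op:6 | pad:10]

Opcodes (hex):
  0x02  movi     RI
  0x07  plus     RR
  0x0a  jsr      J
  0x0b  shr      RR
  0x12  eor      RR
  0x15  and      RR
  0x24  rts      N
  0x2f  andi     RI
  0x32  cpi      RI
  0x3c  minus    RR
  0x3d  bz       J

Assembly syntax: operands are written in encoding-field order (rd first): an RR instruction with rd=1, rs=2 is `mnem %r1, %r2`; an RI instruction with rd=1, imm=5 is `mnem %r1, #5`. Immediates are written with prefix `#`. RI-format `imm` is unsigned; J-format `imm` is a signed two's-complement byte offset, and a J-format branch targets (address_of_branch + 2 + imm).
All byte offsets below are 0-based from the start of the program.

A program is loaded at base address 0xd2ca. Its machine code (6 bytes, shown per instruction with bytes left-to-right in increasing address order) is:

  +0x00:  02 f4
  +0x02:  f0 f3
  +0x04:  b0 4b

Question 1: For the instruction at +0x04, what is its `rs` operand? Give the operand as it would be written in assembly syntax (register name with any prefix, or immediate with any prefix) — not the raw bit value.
+0x04: b0 4b ⇒ word 0x4bb0 (little)
  op=0x4bb0>>10=0x12 ⇒ eor (RR)
  [9:7] rd=7 = %r7
  [6:4] rs=3 = %r3

%r3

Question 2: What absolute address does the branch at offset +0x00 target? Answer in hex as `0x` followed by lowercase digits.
0xd2ce

off 0x00: read 02 f4 as little → 0xf402
  op=0xf402>>10=0x3d ⇒ bz (J)
  imm@[9:0]=0x2 ⇒ #2
  target = base 0xd2ca + off 0x00 + 2 + imm 2 = 0xd2ce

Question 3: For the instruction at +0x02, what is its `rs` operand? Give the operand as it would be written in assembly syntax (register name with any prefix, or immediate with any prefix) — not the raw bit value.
%r7

+0x02: f0 f3 ⇒ word 0xf3f0 (little)
  opcode bits[15:10]=0x3c: minus/RR
  rd@[9:7]=0x7 ⇒ %r7
  rs@[6:4]=0x7 ⇒ %r7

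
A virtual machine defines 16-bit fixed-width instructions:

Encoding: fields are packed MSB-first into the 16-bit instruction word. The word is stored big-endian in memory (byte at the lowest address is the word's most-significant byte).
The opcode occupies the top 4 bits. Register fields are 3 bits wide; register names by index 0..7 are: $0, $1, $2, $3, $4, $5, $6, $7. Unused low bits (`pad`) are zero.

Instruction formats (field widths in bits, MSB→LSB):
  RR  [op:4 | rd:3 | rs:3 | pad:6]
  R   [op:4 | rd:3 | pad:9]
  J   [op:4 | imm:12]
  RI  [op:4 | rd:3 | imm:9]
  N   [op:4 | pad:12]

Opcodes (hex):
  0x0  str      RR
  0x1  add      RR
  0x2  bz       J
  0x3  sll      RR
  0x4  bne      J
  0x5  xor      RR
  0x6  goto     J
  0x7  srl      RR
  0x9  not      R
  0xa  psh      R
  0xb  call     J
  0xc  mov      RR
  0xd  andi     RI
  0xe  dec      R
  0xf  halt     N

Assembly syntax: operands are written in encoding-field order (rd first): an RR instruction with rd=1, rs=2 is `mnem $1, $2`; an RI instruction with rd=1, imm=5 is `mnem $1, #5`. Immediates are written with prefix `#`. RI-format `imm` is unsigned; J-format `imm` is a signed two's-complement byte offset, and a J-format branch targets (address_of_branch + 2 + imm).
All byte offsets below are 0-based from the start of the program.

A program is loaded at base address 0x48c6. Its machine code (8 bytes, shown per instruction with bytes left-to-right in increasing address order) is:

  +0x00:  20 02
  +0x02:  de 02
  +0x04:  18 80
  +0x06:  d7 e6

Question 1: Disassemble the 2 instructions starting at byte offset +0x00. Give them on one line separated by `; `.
+0x00: 20 02 ⇒ word 0x2002 (big)
  op=0x2002>>12=0x2 ⇒ bz (J)
  imm: (w>>0)&0xfff=0x2 → #2
+0x02: de 02 ⇒ word 0xde02 (big)
  op=0xde02>>12=0xd ⇒ andi (RI)
  rd: (w>>9)&0x7=0x7 → $7
  imm: (w>>0)&0x1ff=0x2 → #2

bz #2; andi $7, #2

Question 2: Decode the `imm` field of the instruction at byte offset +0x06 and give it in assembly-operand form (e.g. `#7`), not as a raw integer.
@+06  big-endian(d7 e6) = 0xd7e6
  opcode bits[15:12]=0xd: andi/RI
  [11:9] rd=3 = $3
  [8:0] imm=486 = #486

#486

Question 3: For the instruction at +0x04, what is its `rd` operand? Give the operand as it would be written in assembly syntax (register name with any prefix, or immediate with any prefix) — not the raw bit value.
$4

@+04  big-endian(18 80) = 0x1880
  opcode bits[15:12]=0x1: add/RR
  [11:9] rd=4 = $4
  [8:6] rs=2 = $2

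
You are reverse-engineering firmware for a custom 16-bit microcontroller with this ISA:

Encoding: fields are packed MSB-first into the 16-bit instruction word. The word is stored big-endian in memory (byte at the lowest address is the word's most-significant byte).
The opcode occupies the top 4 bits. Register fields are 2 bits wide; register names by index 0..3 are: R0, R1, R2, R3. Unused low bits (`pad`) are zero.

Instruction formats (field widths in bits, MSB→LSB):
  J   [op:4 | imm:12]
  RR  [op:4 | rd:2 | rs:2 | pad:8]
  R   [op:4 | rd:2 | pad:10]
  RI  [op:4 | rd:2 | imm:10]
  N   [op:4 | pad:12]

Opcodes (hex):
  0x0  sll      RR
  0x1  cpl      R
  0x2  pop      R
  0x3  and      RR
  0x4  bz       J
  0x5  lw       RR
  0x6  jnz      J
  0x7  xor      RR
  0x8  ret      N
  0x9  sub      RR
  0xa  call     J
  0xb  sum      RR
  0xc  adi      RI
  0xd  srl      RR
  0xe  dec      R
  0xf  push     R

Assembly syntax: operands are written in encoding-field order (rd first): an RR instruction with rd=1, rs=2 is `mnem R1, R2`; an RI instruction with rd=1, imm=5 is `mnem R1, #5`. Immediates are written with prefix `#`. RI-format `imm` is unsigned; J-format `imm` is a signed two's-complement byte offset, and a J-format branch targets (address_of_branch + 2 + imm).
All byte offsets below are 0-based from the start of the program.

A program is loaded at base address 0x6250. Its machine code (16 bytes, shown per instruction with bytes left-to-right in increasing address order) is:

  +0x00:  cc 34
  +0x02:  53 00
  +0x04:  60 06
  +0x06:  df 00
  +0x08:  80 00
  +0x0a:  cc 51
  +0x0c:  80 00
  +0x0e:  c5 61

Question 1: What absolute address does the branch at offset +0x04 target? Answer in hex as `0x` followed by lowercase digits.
+0x04: 60 06 ⇒ word 0x6006 (big)
  op=0x6006>>12=0x6 ⇒ jnz (J)
  imm: (w>>0)&0xfff=0x6 → #6
  target = base 0x6250 + off 0x04 + 2 + imm 6 = 0x625c

0x625c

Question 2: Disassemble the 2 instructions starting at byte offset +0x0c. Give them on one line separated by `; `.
[0c] 80 00 → 0x8000
  top 4b → 0x8 → ret [N]
[0e] c5 61 → 0xc561
  top 4b → 0xc → adi [RI]
  rd: (w>>10)&0x3=0x1 → R1
  imm: (w>>0)&0x3ff=0x161 → #353

ret; adi R1, #353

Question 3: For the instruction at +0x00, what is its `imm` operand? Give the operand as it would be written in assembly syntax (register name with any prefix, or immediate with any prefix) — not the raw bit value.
#52

+0x00: cc 34 ⇒ word 0xcc34 (big)
  top 4b → 0xc → adi [RI]
  rd@[11:10]=0x3 ⇒ R3
  imm@[9:0]=0x34 ⇒ #52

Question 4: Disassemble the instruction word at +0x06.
srl R3, R3

@+06  big-endian(df 00) = 0xdf00
  opcode bits[15:12]=0xd: srl/RR
  [11:10] rd=3 = R3
  [9:8] rs=3 = R3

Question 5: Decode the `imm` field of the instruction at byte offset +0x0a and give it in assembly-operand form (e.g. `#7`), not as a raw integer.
@+0a  big-endian(cc 51) = 0xcc51
  top 4b → 0xc → adi [RI]
  [11:10] rd=3 = R3
  [9:0] imm=81 = #81

#81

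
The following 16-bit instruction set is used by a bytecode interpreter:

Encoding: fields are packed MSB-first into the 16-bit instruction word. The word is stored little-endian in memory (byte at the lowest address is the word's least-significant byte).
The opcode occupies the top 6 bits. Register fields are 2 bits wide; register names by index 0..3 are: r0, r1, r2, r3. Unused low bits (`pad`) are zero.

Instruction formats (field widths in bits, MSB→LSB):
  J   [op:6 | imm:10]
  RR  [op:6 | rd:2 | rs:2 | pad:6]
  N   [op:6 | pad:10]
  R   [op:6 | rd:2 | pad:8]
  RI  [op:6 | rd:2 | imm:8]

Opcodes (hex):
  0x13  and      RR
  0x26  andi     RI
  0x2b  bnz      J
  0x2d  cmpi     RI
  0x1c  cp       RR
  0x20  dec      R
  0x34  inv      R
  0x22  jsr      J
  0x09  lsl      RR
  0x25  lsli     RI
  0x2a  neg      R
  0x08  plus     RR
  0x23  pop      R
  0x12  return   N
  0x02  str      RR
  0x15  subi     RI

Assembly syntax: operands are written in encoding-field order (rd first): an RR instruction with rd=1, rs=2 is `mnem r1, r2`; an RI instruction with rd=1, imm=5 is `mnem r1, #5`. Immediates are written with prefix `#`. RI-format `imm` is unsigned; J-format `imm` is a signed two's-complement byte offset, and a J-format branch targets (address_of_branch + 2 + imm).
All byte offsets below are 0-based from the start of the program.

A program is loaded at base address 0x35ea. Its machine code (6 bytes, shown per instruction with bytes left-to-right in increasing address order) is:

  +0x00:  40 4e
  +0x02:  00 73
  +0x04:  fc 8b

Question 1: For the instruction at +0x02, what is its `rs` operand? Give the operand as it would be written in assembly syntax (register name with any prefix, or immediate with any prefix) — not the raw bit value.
[02] 00 73 → 0x7300
  top 6b → 0x1c → cp [RR]
  rd: (w>>8)&0x3=0x3 → r3
  rs: (w>>6)&0x3=0x0 → r0

r0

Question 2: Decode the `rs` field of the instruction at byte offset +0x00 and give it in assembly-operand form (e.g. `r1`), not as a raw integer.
[00] 40 4e → 0x4e40
  opcode bits[15:10]=0x13: and/RR
  rd: (w>>8)&0x3=0x2 → r2
  rs: (w>>6)&0x3=0x1 → r1

r1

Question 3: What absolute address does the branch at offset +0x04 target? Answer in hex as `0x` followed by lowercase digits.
0x35ec

+0x04: fc 8b ⇒ word 0x8bfc (little)
  opcode bits[15:10]=0x22: jsr/J
  imm@[9:0]=0x3fc (s10→-4) ⇒ #-4
  target = base 0x35ea + off 0x04 + 2 + imm -4 = 0x35ec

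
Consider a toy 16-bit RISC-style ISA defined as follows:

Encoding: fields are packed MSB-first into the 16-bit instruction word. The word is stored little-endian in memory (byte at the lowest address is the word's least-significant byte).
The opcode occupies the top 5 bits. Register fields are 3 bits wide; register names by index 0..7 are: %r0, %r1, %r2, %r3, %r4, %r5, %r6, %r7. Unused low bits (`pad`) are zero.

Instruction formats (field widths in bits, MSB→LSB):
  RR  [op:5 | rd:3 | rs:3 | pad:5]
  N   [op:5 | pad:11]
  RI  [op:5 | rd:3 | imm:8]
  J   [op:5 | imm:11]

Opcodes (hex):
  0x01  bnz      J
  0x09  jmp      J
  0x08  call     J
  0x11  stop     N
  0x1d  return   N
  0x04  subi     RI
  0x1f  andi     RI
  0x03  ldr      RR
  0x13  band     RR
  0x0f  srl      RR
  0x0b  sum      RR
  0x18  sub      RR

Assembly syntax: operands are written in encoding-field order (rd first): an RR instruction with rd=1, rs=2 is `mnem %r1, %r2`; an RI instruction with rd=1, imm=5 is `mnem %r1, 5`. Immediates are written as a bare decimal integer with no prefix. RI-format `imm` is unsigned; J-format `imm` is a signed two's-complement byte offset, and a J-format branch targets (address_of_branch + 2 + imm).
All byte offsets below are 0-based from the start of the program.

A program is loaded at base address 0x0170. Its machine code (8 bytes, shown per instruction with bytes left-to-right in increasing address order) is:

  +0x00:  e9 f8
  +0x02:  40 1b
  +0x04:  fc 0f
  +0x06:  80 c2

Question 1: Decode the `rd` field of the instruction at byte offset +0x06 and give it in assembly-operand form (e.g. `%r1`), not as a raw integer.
%r2

off 0x06: read 80 c2 as little → 0xc280
  top 5b → 0x18 → sub [RR]
  [10:8] rd=2 = %r2
  [7:5] rs=4 = %r4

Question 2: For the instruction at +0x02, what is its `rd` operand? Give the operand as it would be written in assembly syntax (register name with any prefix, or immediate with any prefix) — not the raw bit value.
%r3

off 0x02: read 40 1b as little → 0x1b40
  top 5b → 0x3 → ldr [RR]
  rd@[10:8]=0x3 ⇒ %r3
  rs@[7:5]=0x2 ⇒ %r2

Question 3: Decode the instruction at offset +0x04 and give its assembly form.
+0x04: fc 0f ⇒ word 0x0ffc (little)
  opcode bits[15:11]=0x1: bnz/J
  imm: (w>>0)&0x7ff=0x7fc (s11→-4) → -4

bnz -4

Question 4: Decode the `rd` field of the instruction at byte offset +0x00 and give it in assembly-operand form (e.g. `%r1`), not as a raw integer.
[00] e9 f8 → 0xf8e9
  op=0xf8e9>>11=0x1f ⇒ andi (RI)
  rd@[10:8]=0x0 ⇒ %r0
  imm@[7:0]=0xe9 ⇒ 233

%r0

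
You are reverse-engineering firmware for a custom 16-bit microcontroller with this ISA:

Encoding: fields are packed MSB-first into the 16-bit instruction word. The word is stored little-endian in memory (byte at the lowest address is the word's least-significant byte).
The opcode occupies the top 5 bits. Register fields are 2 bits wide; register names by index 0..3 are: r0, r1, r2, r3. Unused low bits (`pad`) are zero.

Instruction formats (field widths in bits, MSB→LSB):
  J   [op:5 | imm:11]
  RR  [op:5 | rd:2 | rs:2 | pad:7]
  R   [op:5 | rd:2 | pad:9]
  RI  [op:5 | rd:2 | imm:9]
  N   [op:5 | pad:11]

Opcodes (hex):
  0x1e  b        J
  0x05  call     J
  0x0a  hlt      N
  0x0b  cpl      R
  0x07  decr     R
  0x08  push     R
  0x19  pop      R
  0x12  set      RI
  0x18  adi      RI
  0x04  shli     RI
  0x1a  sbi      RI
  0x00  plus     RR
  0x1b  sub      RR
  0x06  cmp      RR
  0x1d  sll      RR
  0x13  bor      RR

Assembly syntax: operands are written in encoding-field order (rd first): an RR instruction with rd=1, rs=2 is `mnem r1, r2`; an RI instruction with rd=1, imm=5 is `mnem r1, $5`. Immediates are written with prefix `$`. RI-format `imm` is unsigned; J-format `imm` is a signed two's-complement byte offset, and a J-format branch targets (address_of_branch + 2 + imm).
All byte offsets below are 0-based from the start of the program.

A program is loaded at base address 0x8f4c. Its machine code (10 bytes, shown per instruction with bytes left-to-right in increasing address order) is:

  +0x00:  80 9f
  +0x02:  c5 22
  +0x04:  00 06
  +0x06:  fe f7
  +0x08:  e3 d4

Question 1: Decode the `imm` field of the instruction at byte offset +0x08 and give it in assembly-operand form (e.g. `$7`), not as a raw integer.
$227

@+08  little-endian(e3 d4) = 0xd4e3
  top 5b → 0x1a → sbi [RI]
  rd@[10:9]=0x2 ⇒ r2
  imm@[8:0]=0xe3 ⇒ $227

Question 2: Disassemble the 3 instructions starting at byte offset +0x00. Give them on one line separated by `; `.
+0x00: 80 9f ⇒ word 0x9f80 (little)
  top 5b → 0x13 → bor [RR]
  rd@[10:9]=0x3 ⇒ r3
  rs@[8:7]=0x3 ⇒ r3
+0x02: c5 22 ⇒ word 0x22c5 (little)
  top 5b → 0x4 → shli [RI]
  rd@[10:9]=0x1 ⇒ r1
  imm@[8:0]=0xc5 ⇒ $197
+0x04: 00 06 ⇒ word 0x0600 (little)
  top 5b → 0x0 → plus [RR]
  rd@[10:9]=0x3 ⇒ r3
  rs@[8:7]=0x0 ⇒ r0

bor r3, r3; shli r1, $197; plus r3, r0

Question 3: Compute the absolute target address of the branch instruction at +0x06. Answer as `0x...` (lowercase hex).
+0x06: fe f7 ⇒ word 0xf7fe (little)
  top 5b → 0x1e → b [J]
  [10:0] imm=2046 (s11→-2) = $-2
  target = base 0x8f4c + off 0x06 + 2 + imm -2 = 0x8f52

0x8f52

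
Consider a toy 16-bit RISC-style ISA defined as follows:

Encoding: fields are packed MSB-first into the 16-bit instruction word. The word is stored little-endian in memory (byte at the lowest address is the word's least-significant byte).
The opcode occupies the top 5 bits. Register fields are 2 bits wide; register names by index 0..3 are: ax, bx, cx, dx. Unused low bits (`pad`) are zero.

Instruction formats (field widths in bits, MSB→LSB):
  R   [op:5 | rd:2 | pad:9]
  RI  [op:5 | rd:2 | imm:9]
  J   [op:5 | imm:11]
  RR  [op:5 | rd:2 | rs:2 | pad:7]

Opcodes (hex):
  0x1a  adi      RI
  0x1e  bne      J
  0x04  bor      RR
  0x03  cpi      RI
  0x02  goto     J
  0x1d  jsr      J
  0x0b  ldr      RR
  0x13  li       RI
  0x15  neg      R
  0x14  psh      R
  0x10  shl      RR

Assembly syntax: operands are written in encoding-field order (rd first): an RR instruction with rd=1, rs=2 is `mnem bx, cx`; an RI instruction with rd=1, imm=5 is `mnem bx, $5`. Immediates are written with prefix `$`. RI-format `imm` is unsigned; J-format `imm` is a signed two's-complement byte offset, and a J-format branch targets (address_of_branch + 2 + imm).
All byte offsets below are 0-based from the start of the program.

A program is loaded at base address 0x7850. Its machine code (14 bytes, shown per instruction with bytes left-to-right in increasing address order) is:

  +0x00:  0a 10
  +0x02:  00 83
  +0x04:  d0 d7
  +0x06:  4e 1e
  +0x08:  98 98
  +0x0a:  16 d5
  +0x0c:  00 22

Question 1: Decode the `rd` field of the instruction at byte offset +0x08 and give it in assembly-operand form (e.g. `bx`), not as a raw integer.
+0x08: 98 98 ⇒ word 0x9898 (little)
  top 5b → 0x13 → li [RI]
  [10:9] rd=0 = ax
  [8:0] imm=152 = $152

ax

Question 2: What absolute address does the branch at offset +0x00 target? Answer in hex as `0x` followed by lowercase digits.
[00] 0a 10 → 0x100a
  top 5b → 0x2 → goto [J]
  [10:0] imm=10 = $10
  target = base 0x7850 + off 0x00 + 2 + imm 10 = 0x785c

0x785c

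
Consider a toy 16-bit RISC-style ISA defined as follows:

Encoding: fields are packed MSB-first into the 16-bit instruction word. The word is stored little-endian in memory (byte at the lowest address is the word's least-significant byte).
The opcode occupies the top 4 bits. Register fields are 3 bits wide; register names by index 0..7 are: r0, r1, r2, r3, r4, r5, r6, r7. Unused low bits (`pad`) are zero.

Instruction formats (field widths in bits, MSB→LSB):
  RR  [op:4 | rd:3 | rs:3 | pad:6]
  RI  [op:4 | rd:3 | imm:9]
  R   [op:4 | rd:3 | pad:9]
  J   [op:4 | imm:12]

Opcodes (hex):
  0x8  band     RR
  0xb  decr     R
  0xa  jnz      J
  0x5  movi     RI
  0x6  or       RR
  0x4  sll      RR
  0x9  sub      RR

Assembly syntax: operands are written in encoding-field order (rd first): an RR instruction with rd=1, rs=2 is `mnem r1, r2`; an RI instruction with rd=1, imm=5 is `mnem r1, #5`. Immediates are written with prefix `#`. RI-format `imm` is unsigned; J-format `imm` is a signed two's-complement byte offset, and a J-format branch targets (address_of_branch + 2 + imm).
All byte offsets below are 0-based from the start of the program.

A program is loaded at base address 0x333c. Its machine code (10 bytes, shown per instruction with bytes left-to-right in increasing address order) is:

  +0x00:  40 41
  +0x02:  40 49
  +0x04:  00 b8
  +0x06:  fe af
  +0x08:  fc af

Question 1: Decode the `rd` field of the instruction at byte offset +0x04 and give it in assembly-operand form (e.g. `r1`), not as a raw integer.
[04] 00 b8 → 0xb800
  op=0xb800>>12=0xb ⇒ decr (R)
  rd: (w>>9)&0x7=0x4 → r4

r4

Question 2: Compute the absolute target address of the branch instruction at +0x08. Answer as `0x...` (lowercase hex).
0x3342

+0x08: fc af ⇒ word 0xaffc (little)
  op=0xaffc>>12=0xa ⇒ jnz (J)
  imm: (w>>0)&0xfff=0xffc (s12→-4) → #-4
  target = base 0x333c + off 0x08 + 2 + imm -4 = 0x3342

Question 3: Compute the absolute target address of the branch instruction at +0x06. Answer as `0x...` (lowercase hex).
0x3342

off 0x06: read fe af as little → 0xaffe
  opcode bits[15:12]=0xa: jnz/J
  imm@[11:0]=0xffe (s12→-2) ⇒ #-2
  target = base 0x333c + off 0x06 + 2 + imm -2 = 0x3342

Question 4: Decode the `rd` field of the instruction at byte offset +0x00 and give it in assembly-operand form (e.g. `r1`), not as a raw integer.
r0

[00] 40 41 → 0x4140
  op=0x4140>>12=0x4 ⇒ sll (RR)
  [11:9] rd=0 = r0
  [8:6] rs=5 = r5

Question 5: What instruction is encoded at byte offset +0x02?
off 0x02: read 40 49 as little → 0x4940
  top 4b → 0x4 → sll [RR]
  rd@[11:9]=0x4 ⇒ r4
  rs@[8:6]=0x5 ⇒ r5

sll r4, r5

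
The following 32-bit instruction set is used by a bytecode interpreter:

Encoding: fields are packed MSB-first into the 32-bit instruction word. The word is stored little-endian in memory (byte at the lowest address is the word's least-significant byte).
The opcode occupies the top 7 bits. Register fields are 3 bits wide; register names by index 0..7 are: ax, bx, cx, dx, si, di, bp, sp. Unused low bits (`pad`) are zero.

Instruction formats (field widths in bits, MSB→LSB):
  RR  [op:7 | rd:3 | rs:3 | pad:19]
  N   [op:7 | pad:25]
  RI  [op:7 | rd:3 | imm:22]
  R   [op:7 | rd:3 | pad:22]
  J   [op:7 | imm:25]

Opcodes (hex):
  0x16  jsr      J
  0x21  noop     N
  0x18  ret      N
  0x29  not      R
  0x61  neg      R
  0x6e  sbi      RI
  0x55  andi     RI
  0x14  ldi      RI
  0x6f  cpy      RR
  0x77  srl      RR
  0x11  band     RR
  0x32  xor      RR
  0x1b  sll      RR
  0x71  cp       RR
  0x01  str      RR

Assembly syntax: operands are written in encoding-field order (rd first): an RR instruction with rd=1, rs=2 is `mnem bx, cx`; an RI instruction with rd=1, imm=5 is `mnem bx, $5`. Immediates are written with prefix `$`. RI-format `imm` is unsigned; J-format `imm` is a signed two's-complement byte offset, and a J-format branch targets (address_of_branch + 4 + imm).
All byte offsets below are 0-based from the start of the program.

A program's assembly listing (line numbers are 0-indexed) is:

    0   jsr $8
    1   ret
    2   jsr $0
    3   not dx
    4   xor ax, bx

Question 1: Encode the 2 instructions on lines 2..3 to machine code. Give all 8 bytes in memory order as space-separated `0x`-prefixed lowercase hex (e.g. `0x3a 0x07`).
L2: jsr op=0x16:7|imm=0:25 ⇒ 0x2c000000 ⇒ little 00 00 00 2c
L3: not op=0x29:7|rd=3:3|pad=0:22 ⇒ 0x52c00000 ⇒ little 00 00 c0 52

0x00 0x00 0x00 0x2c 0x00 0x00 0xc0 0x52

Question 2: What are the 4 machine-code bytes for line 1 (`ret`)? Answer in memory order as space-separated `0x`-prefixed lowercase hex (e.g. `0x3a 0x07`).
line 1 (ret): pack op=0x18:7|pad=0:25 = 0x30000000; little→ 00 00 00 30

0x00 0x00 0x00 0x30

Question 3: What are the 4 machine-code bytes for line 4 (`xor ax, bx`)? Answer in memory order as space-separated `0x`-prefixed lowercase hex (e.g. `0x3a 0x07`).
0x00 0x00 0x08 0x64

line 4 (xor): pack op=0x32:7|rd=0:3|rs=1:3|pad=0:19 = 0x64080000; little→ 00 00 08 64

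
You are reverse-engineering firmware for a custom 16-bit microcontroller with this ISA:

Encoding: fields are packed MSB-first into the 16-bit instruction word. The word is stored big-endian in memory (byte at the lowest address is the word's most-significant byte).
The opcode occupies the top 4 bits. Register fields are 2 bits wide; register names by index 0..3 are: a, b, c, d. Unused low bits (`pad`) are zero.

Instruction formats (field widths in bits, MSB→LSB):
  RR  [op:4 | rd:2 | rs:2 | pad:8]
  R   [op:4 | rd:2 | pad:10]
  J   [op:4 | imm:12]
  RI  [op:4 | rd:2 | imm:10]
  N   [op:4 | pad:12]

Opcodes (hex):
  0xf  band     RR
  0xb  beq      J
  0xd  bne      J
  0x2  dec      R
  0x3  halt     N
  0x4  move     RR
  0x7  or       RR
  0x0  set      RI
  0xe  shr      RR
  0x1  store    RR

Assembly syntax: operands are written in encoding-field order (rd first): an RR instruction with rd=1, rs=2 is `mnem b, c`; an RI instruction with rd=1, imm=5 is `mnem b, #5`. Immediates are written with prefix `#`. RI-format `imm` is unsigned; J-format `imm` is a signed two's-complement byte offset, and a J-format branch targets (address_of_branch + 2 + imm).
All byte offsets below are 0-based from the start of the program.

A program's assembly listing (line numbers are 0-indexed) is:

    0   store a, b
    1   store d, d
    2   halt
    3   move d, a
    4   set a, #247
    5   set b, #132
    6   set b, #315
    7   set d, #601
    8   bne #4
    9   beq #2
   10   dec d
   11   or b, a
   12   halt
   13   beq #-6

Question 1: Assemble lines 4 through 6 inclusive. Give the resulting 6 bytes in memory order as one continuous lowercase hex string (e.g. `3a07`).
line 4 (set): pack op=0x0:4|rd=0:2|imm=247:10 = 0x00f7; big→ 00 f7
line 5 (set): pack op=0x0:4|rd=1:2|imm=132:10 = 0x0484; big→ 04 84
line 6 (set): pack op=0x0:4|rd=1:2|imm=315:10 = 0x053b; big→ 05 3b

00f70484053b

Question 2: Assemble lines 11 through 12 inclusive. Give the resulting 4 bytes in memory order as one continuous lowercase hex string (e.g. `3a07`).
L11: or op=0x7:4|rd=1:2|rs=0:2|pad=0:8 ⇒ 0x7400 ⇒ big 74 00
L12: halt op=0x3:4|pad=0:12 ⇒ 0x3000 ⇒ big 30 00

74003000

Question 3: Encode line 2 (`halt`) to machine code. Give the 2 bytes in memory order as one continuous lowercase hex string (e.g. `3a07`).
2. halt fields op=0x3:4|pad=0:12 → word 3000h → 30 00

3000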